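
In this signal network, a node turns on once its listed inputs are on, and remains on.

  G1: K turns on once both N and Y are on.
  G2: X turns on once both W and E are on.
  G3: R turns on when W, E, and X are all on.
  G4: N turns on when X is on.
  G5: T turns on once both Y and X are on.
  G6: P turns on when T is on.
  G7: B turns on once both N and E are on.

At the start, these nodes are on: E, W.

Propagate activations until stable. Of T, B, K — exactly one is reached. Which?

B

G2: W and E on → X on.
G4: X on → N on.
N and E are on, so B turns on (G7).
T would need Y and X (G5), but Y never turns on. K would need N and Y (G1), but Y never turns on.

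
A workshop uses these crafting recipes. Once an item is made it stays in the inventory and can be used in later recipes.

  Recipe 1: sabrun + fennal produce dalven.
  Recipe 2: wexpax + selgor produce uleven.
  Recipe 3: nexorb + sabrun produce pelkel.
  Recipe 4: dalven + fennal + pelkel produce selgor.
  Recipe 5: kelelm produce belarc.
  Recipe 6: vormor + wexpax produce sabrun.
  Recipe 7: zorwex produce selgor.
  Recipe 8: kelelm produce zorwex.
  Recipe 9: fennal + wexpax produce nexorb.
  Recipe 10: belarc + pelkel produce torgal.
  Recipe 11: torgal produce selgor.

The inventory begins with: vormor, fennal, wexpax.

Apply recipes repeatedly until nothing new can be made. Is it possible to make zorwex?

No

zorwex would need kelelm (Recipe 8), but kelelm is never obtained.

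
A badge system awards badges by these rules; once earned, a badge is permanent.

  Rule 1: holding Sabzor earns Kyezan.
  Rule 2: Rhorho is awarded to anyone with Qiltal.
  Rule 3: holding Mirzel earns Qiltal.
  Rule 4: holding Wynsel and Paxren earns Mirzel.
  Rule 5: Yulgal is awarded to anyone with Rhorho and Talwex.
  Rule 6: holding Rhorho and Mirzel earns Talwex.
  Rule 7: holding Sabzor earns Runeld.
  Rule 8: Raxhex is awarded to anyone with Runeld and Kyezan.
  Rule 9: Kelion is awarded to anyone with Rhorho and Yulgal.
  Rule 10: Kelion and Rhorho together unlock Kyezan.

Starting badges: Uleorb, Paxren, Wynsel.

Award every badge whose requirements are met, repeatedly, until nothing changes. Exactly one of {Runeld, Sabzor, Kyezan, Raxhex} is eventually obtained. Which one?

Kyezan

With Wynsel and Paxren, Mirzel is earned (Rule 4).
With Mirzel, Qiltal is earned (Rule 3).
With Qiltal, Rhorho is earned (Rule 2).
With Rhorho and Mirzel, Talwex is earned (Rule 6).
With Rhorho and Talwex, Yulgal is earned (Rule 5).
With Rhorho and Yulgal, Kelion is earned (Rule 9).
With Kelion and Rhorho, Kyezan is earned (Rule 10).
No rule produces Sabzor, and it is not given. Raxhex would need Runeld and Kyezan (Rule 8), but Runeld is never earned. Runeld would need Sabzor (Rule 7), but Sabzor is never earned.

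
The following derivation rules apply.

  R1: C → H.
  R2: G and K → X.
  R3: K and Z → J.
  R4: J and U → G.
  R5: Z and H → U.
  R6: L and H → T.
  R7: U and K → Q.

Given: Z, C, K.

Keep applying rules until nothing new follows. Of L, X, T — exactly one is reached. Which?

X

C holds, so H follows (R1).
K and Z hold, so J follows (R3).
From Z and H, R5 gives U.
From J and U, R4 gives G.
G and K hold, so X follows (R2).
T would need L and H (R6), but L is never established. No rule produces L, and it is not given.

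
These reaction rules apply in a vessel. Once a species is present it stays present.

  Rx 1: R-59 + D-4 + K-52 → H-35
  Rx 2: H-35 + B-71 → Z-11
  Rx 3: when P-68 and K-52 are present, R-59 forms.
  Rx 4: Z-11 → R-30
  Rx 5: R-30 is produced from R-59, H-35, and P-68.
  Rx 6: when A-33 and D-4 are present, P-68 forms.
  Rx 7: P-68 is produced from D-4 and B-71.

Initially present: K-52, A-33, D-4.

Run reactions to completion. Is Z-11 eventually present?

No

Z-11 would need H-35 and B-71 (Rx 2), but B-71 never forms.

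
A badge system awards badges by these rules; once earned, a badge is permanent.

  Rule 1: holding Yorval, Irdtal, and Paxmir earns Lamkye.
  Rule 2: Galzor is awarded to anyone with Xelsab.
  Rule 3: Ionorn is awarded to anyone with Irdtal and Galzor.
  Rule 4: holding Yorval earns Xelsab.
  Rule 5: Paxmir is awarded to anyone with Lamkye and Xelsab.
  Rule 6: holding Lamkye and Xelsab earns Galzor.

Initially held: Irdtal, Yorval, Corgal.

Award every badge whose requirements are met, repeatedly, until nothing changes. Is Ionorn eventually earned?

With Yorval, Xelsab is earned (Rule 4).
With Xelsab, Galzor is earned (Rule 2).
With Irdtal and Galzor, Ionorn is earned (Rule 3).

Yes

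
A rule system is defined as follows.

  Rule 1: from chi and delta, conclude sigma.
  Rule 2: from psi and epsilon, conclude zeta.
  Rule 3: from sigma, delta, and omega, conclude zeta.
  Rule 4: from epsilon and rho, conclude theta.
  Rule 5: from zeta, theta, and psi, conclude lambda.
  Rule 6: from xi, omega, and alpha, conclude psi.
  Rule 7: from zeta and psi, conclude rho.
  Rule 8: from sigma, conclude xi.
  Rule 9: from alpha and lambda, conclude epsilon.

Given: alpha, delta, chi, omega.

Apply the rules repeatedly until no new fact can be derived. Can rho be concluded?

chi and delta hold, so sigma follows (Rule 1).
From sigma, delta, and omega, Rule 3 gives zeta.
From sigma, Rule 8 gives xi.
From xi, omega, and alpha, Rule 6 gives psi.
From zeta and psi, Rule 7 gives rho.

Yes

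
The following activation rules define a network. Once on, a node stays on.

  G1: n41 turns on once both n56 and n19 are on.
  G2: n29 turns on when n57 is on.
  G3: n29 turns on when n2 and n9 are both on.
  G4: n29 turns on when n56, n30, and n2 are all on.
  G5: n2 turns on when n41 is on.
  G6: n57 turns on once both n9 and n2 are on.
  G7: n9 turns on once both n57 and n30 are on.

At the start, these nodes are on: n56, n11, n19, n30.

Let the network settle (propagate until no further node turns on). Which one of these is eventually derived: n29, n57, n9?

n29

n56 and n19 are on, so n41 turns on (G1).
G5: n41 on → n2 on.
G4: n56, n30, and n2 on → n29 on.
n57 would need n9 and n2 (G6), but n9 never turns on. n9 would need n57 and n30 (G7), but n57 never turns on.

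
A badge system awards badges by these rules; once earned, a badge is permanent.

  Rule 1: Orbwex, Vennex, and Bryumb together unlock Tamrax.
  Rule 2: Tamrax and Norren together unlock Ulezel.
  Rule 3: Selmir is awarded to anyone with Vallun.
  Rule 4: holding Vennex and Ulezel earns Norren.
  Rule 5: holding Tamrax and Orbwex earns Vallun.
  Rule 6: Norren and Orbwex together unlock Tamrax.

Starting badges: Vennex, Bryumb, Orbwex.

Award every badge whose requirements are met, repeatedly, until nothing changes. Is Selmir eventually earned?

Yes

With Orbwex, Vennex, and Bryumb, Tamrax is earned (Rule 1).
With Tamrax and Orbwex, Vallun is earned (Rule 5).
With Vallun, Selmir is earned (Rule 3).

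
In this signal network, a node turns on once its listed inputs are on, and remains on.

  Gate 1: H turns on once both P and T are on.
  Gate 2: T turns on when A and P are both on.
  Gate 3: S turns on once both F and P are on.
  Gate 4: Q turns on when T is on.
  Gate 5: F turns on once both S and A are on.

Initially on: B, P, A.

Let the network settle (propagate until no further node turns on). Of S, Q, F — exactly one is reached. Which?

A and P are on, so T turns on (Gate 2).
T is on, so Q turns on (Gate 4).
S would need F and P (Gate 3), but F never turns on. F would need S and A (Gate 5), but S never turns on.

Q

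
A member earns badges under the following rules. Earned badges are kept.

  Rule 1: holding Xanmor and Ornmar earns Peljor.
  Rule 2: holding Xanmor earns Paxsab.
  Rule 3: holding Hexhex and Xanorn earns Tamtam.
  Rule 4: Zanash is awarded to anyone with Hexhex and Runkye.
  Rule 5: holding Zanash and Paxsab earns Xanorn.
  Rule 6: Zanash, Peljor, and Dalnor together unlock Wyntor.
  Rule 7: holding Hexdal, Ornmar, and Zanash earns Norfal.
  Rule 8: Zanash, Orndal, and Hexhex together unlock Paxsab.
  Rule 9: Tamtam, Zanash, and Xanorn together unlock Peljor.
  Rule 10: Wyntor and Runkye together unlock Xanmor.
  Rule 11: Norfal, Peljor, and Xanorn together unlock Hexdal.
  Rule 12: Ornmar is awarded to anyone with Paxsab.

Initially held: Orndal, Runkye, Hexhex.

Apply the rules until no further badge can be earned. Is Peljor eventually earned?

Yes

With Hexhex and Runkye, Zanash is earned (Rule 4).
With Zanash, Orndal, and Hexhex, Paxsab is earned (Rule 8).
With Zanash and Paxsab, Xanorn is earned (Rule 5).
With Hexhex and Xanorn, Tamtam is earned (Rule 3).
With Tamtam, Zanash, and Xanorn, Peljor is earned (Rule 9).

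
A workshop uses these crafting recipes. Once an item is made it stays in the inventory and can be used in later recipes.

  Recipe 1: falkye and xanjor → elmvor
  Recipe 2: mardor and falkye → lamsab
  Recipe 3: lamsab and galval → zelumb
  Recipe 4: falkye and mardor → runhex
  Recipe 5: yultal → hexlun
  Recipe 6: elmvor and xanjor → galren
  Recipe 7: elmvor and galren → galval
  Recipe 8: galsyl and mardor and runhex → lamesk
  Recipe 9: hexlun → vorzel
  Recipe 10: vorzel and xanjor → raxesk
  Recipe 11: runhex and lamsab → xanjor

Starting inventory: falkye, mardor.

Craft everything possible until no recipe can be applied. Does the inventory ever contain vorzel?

vorzel would need hexlun (Recipe 9), but hexlun is never obtained.

No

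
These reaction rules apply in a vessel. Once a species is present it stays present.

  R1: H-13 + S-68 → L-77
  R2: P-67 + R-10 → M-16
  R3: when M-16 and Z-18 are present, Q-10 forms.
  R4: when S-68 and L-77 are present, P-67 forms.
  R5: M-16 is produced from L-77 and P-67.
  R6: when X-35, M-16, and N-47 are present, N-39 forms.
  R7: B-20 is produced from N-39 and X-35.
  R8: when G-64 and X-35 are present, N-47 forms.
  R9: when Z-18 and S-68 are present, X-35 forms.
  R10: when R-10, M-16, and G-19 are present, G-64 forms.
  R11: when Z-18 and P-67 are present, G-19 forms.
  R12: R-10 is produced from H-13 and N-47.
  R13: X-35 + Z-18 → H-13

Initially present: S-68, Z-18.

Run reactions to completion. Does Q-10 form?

Yes

Z-18 and S-68 present → X-35 forms (R9).
X-35 and Z-18 present → H-13 forms (R13).
H-13 and S-68 present → L-77 forms (R1).
S-68 and L-77 present → P-67 forms (R4).
L-77 and P-67 present → M-16 forms (R5).
M-16 and Z-18 present → Q-10 forms (R3).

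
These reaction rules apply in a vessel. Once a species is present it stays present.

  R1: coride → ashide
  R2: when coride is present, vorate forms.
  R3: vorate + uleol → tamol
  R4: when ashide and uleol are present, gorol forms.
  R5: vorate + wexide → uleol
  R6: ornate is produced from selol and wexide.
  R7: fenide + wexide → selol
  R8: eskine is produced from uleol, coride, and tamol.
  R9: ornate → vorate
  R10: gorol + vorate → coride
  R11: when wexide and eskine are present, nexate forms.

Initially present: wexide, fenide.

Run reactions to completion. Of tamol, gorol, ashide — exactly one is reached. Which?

fenide and wexide present → selol forms (R7).
selol and wexide present → ornate forms (R6).
ornate present → vorate forms (R9).
vorate and wexide present → uleol forms (R5).
vorate and uleol present → tamol forms (R3).
gorol would need ashide and uleol (R4), but ashide never forms. ashide would need coride (R1), but coride never forms.

tamol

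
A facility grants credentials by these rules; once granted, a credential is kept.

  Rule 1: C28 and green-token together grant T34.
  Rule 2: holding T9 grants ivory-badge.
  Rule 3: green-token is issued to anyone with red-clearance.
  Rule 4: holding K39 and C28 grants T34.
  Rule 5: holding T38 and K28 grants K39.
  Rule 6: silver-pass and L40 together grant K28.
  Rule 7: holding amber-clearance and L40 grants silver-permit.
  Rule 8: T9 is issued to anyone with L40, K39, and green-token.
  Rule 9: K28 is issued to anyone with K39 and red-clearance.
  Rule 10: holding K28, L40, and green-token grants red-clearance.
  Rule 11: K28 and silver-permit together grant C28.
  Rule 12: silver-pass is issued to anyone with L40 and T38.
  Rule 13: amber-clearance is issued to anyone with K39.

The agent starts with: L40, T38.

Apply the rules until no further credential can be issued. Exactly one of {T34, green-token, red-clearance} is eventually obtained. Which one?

Holding L40 and T38 grants silver-pass (Rule 12).
Holding silver-pass and L40 grants K28 (Rule 6).
Holding T38 and K28 grants K39 (Rule 5).
Holding K39 grants amber-clearance (Rule 13).
Holding amber-clearance and L40 grants silver-permit (Rule 7).
Holding K28 and silver-permit grants C28 (Rule 11).
Holding K39 and C28 grants T34 (Rule 4).
green-token would need red-clearance (Rule 3), but red-clearance is never granted. red-clearance would need K28, L40, and green-token (Rule 10), but green-token is never granted.

T34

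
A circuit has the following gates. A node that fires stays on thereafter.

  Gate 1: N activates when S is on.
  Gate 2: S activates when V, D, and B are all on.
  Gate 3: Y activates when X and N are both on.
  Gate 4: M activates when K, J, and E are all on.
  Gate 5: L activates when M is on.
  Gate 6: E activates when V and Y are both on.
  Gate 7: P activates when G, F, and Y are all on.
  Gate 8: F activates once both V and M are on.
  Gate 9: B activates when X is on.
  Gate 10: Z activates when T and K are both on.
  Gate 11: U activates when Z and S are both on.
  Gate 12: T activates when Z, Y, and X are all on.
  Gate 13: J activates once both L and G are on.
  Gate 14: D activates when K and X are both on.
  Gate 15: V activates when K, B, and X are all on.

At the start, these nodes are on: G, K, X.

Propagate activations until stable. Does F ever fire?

F would need V and M (Gate 8), but M never turns on.

No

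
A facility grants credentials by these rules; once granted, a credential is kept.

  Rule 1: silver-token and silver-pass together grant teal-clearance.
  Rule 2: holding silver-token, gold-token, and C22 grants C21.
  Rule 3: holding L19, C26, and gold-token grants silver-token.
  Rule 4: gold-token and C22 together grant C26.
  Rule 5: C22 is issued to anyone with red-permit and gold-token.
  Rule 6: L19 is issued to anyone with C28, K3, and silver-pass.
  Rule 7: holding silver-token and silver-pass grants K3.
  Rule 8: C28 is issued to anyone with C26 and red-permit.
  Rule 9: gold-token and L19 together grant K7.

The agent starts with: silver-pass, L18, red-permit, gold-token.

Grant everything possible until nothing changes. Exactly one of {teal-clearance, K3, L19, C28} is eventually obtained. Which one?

Holding red-permit and gold-token grants C22 (Rule 5).
Holding gold-token and C22 grants C26 (Rule 4).
Holding C26 and red-permit grants C28 (Rule 8).
K3 would need silver-token and silver-pass (Rule 7), but silver-token is never granted. L19 would need C28, K3, and silver-pass (Rule 6), but K3 is never granted. teal-clearance would need silver-token and silver-pass (Rule 1), but silver-token is never granted.

C28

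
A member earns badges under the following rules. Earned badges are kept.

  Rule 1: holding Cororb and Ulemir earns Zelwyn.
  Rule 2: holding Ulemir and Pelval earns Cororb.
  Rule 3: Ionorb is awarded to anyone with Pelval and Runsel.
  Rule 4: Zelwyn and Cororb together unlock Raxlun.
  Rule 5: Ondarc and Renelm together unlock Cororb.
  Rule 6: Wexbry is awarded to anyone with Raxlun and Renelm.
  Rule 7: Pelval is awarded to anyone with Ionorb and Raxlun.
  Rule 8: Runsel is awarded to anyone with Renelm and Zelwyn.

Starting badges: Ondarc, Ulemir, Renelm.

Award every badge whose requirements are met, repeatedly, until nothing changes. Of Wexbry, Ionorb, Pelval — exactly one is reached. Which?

With Ondarc and Renelm, Cororb is earned (Rule 5).
With Cororb and Ulemir, Zelwyn is earned (Rule 1).
With Zelwyn and Cororb, Raxlun is earned (Rule 4).
With Raxlun and Renelm, Wexbry is earned (Rule 6).
Ionorb would need Pelval and Runsel (Rule 3), but Pelval is never earned. Pelval would need Ionorb and Raxlun (Rule 7), but Ionorb is never earned.

Wexbry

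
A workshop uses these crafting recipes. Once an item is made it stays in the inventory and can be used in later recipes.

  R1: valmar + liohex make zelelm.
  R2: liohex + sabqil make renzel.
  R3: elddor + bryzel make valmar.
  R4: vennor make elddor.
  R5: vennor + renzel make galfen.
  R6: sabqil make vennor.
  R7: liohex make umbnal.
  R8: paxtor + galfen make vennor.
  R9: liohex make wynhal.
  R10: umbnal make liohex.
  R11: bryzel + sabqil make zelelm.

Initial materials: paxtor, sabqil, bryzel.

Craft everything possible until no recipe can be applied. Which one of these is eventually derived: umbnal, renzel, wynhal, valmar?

sabqil → vennor (R6).
Using R4, vennor makes elddor.
elddor + bryzel → valmar (R3).
renzel would need liohex and sabqil (R2), but liohex is never obtained. umbnal would need liohex (R7), but liohex is never obtained. wynhal would need liohex (R9), but liohex is never obtained.

valmar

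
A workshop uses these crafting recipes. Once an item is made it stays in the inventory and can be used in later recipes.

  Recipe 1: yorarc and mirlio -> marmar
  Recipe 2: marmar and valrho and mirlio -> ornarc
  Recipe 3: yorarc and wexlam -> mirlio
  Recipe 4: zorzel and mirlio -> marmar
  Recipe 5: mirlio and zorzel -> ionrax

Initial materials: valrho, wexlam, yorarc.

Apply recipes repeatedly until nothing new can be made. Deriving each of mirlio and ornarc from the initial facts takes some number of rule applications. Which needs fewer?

mirlio

mirlio: yorarc and wexlam -> mirlio (Recipe 3). [1 rule application]
ornarc: yorarc and wexlam -> mirlio (Recipe 3). Using Recipe 1, yorarc and mirlio make marmar. Using Recipe 2, marmar, valrho, and mirlio make ornarc. [3 rule applications]
mirlio needs fewer.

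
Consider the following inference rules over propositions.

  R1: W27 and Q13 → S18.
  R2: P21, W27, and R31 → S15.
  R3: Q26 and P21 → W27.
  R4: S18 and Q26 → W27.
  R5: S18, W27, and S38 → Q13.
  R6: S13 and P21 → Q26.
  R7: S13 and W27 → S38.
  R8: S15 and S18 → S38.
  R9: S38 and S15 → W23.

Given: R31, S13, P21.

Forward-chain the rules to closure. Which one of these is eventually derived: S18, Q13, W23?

From S13 and P21, R6 gives Q26.
From Q26 and P21, R3 gives W27.
From P21, W27, and R31, R2 gives S15.
S13 and W27 hold, so S38 follows (R7).
S38 and S15 hold, so W23 follows (R9).
Q13 would need S18, W27, and S38 (R5), but S18 is never established. S18 would need W27 and Q13 (R1), but Q13 is never established.

W23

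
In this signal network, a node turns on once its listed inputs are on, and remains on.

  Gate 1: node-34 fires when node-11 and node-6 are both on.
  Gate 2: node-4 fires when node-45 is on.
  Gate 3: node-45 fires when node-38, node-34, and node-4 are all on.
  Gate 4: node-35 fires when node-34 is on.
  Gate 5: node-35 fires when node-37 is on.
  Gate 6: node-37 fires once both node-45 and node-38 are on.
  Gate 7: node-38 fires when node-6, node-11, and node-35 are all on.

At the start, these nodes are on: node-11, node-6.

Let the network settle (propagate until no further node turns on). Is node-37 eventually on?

node-37 would need node-45 and node-38 (Gate 6), but node-45 never turns on.

No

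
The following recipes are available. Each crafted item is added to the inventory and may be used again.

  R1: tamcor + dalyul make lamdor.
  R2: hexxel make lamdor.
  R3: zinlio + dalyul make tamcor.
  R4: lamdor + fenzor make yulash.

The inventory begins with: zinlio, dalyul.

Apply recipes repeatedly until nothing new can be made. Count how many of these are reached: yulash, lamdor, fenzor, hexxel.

1

zinlio + dalyul → tamcor (R3).
tamcor + dalyul → lamdor (R1).
yulash would need lamdor and fenzor (R4), but fenzor is never obtained.
lamdor: reached.
No rule produces fenzor, and it is not given.
No rule produces hexxel, and it is not given.
Reached: lamdor — 1 of the 4.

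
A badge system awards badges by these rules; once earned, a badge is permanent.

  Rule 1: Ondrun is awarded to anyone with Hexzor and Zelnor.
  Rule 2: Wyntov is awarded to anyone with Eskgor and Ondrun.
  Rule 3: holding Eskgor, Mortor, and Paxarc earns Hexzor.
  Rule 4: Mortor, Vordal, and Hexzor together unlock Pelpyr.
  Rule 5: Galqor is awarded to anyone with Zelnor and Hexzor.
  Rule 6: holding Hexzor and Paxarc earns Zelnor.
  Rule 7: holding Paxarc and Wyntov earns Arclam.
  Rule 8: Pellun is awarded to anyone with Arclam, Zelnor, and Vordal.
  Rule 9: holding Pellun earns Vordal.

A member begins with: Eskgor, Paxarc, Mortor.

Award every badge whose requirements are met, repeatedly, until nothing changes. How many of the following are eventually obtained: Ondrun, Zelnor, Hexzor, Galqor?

4

With Eskgor, Mortor, and Paxarc, Hexzor is earned (Rule 3).
With Hexzor and Paxarc, Zelnor is earned (Rule 6).
With Zelnor and Hexzor, Galqor is earned (Rule 5).
With Hexzor and Zelnor, Ondrun is earned (Rule 1).
Ondrun: reached.
Zelnor: reached.
Hexzor: reached.
Galqor: reached.
All 4 are reached.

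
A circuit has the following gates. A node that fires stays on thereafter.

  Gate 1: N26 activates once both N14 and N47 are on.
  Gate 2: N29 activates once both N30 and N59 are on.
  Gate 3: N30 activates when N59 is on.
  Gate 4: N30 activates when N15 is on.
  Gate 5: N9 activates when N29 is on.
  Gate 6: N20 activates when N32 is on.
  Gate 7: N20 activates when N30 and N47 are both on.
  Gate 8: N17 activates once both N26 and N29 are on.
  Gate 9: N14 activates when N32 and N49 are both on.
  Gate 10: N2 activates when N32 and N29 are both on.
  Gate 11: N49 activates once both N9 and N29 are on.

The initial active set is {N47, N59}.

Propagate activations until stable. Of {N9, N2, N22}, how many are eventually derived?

N59 is on, so N30 activates (Gate 3).
Gate 2: N30 and N59 on → N29 on.
N29 is on, so N9 activates (Gate 5).
N9: reached.
N2 would need N32 and N29 (Gate 10), but N32 never turns on.
No rule produces N22, and it is not given.
Reached: N9 — 1 of the 3.

1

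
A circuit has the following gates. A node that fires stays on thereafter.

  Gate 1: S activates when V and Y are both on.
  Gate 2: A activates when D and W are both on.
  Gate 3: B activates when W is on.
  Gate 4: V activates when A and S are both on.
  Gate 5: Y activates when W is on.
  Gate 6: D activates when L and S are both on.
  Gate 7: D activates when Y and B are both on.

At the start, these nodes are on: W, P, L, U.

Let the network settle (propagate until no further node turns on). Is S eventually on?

S would need V and Y (Gate 1), but V never turns on.

No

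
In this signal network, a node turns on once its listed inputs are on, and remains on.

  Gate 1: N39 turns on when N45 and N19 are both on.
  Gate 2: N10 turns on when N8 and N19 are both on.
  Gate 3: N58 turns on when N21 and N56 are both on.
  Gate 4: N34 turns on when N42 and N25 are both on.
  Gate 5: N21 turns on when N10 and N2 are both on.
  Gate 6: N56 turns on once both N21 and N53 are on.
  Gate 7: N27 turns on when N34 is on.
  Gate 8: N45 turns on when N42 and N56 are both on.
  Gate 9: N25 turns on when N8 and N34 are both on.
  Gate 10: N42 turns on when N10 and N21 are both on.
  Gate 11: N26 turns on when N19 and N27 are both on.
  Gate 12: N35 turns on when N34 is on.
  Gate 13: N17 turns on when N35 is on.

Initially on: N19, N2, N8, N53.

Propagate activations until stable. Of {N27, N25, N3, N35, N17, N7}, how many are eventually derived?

0

N27 would need N34 (Gate 7), but N34 never turns on.
N25 would need N8 and N34 (Gate 9), but N34 never turns on.
No rule produces N3, and it is not given.
N35 would need N34 (Gate 12), but N34 never turns on.
N17 would need N35 (Gate 13), but N35 never turns on.
No rule produces N7, and it is not given.
None of the 6 are reached.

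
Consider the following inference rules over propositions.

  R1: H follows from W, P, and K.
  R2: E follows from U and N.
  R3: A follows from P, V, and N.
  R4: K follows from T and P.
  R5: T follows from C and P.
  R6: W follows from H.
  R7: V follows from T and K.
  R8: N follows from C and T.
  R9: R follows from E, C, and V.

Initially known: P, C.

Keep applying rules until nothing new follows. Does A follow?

Yes

From C and P, R5 gives T.
C and T hold, so N follows (R8).
From T and P, R4 gives K.
T and K hold, so V follows (R7).
P, V, and N hold, so A follows (R3).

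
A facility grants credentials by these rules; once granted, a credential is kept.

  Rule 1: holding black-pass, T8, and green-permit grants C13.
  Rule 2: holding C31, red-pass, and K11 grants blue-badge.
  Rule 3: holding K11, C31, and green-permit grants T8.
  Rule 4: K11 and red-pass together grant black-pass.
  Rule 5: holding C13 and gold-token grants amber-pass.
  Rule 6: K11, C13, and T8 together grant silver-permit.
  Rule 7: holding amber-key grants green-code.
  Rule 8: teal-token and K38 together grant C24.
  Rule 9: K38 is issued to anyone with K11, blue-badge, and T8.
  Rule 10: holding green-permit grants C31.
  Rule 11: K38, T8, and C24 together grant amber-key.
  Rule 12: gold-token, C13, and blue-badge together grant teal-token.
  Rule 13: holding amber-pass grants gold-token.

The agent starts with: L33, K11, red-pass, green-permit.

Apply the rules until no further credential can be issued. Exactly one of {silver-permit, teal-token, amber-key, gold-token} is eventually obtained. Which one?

silver-permit

Holding green-permit grants C31 (Rule 10).
Holding K11 and red-pass grants black-pass (Rule 4).
Holding K11, C31, and green-permit grants T8 (Rule 3).
Holding black-pass, T8, and green-permit grants C13 (Rule 1).
Holding K11, C13, and T8 grants silver-permit (Rule 6).
gold-token would need amber-pass (Rule 13), but amber-pass is never granted. teal-token would need gold-token, C13, and blue-badge (Rule 12), but gold-token is never granted. amber-key would need K38, T8, and C24 (Rule 11), but C24 is never granted.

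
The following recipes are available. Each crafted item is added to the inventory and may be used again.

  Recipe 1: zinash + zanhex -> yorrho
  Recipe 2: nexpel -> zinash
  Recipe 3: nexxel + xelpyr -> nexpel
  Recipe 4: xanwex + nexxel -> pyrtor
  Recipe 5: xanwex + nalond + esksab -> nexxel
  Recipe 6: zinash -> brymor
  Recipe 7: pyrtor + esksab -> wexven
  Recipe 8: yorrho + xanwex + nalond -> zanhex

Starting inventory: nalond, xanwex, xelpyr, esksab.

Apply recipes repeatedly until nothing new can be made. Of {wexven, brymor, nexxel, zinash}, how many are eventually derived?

Using Recipe 5, xanwex, nalond, and esksab make nexxel.
xanwex + nexxel -> pyrtor (Recipe 4).
Using Recipe 3, nexxel and xelpyr make nexpel.
Using Recipe 7, pyrtor and esksab make wexven.
nexpel -> zinash (Recipe 2).
zinash -> brymor (Recipe 6).
wexven: reached.
brymor: reached.
nexxel: reached.
zinash: reached.
All 4 are reached.

4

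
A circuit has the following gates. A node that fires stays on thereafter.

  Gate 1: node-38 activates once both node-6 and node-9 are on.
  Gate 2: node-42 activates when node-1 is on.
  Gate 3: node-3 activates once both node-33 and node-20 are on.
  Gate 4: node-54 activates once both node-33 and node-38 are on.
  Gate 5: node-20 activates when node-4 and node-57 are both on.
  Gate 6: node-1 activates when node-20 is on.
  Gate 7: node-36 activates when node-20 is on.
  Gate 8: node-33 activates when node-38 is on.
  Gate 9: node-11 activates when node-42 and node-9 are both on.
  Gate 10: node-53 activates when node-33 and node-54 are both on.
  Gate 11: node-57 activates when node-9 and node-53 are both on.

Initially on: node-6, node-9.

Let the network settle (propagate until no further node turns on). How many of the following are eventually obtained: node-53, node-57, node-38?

3

node-6 and node-9 are on, so node-38 activates (Gate 1).
Gate 8: node-38 on → node-33 on.
Gate 4: node-33 and node-38 on → node-54 on.
node-33 and node-54 are on, so node-53 activates (Gate 10).
node-9 and node-53 are on, so node-57 activates (Gate 11).
node-53: reached.
node-57: reached.
node-38: reached.
All 3 are reached.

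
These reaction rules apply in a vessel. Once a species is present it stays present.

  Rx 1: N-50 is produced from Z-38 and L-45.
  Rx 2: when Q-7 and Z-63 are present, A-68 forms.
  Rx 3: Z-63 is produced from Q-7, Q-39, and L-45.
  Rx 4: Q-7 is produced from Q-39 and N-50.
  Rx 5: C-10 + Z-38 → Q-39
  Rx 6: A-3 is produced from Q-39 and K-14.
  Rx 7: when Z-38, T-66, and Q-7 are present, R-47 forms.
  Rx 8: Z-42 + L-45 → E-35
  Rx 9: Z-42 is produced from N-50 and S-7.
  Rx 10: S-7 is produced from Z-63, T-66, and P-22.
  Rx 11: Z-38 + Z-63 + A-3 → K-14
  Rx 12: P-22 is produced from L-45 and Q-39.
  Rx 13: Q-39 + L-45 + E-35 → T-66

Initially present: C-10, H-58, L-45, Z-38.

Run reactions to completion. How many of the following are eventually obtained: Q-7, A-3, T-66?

1

C-10 and Z-38 present → Q-39 forms (Rx 5).
Z-38 and L-45 present → N-50 forms (Rx 1).
Q-39 and N-50 present → Q-7 forms (Rx 4).
Q-7: reached.
A-3 would need Q-39 and K-14 (Rx 6), but K-14 never forms.
T-66 would need Q-39, L-45, and E-35 (Rx 13), but E-35 never forms.
Reached: Q-7 — 1 of the 3.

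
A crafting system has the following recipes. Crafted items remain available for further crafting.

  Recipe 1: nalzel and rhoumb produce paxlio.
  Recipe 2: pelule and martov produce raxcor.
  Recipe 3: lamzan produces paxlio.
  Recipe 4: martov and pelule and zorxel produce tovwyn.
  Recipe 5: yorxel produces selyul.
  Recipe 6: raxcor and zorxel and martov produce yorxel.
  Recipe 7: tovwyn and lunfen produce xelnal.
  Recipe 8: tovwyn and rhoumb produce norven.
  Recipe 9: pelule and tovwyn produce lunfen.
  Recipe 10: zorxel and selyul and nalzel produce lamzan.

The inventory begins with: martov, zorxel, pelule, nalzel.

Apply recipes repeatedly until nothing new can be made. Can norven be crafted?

norven would need tovwyn and rhoumb (Recipe 8), but rhoumb is never obtained.

No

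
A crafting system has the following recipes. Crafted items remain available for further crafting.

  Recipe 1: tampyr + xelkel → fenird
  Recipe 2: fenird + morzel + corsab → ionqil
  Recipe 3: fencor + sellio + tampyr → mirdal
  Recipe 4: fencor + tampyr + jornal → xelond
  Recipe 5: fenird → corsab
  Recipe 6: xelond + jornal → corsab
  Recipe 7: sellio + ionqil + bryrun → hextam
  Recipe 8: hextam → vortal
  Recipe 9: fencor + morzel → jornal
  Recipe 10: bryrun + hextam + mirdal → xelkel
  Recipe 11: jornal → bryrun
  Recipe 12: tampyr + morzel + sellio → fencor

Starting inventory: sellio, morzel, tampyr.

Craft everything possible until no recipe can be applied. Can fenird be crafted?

fenird would need tampyr and xelkel (Recipe 1), but xelkel is never obtained.

No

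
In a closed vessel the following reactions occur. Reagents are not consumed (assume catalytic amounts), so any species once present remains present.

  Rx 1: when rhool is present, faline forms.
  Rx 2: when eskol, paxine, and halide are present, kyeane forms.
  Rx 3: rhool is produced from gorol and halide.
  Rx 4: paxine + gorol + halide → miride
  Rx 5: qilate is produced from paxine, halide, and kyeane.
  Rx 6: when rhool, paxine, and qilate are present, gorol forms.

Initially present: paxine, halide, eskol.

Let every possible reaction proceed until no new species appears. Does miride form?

miride would need paxine, gorol, and halide (Rx 4), but gorol never forms.

No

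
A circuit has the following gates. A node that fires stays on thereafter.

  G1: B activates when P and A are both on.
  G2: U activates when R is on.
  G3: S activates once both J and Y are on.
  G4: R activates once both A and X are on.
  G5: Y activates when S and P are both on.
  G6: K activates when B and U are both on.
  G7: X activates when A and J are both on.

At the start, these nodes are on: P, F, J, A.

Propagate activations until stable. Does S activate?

No

S would need J and Y (G3), but Y never turns on.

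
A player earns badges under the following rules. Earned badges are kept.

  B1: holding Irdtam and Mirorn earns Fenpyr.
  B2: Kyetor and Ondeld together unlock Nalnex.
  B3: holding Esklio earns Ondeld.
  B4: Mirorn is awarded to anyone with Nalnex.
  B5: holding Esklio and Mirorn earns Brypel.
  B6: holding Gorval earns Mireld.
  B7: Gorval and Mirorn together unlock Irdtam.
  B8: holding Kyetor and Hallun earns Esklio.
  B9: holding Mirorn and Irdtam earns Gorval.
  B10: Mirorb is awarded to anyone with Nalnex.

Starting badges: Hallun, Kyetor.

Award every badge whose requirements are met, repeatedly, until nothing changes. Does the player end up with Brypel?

With Kyetor and Hallun, Esklio is earned (B8).
With Esklio, Ondeld is earned (B3).
With Kyetor and Ondeld, Nalnex is earned (B2).
With Nalnex, Mirorn is earned (B4).
With Esklio and Mirorn, Brypel is earned (B5).

Yes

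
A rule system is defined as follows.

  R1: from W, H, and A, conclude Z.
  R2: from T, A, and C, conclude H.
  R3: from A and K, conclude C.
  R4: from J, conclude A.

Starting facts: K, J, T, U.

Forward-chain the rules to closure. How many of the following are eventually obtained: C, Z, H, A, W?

3

From J, R4 gives A.
From A and K, R3 gives C.
From T, A, and C, R2 gives H.
C: reached.
Z would need W, H, and A (R1), but W is never established.
H: reached.
A: reached.
No rule produces W, and it is not given.
Reached: C, H, and A — 3 of the 5.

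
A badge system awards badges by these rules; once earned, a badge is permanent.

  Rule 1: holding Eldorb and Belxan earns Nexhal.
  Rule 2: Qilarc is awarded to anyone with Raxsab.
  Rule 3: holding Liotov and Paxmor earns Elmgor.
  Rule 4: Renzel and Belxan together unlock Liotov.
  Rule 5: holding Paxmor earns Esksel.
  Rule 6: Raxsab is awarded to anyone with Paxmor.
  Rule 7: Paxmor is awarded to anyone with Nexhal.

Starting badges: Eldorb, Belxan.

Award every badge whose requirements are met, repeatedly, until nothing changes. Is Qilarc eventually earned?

Yes

With Eldorb and Belxan, Nexhal is earned (Rule 1).
With Nexhal, Paxmor is earned (Rule 7).
With Paxmor, Raxsab is earned (Rule 6).
With Raxsab, Qilarc is earned (Rule 2).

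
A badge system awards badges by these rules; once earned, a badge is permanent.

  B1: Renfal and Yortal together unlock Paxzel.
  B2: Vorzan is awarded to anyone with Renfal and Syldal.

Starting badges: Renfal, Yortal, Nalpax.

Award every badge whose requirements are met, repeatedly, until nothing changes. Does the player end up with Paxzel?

With Renfal and Yortal, Paxzel is earned (B1).

Yes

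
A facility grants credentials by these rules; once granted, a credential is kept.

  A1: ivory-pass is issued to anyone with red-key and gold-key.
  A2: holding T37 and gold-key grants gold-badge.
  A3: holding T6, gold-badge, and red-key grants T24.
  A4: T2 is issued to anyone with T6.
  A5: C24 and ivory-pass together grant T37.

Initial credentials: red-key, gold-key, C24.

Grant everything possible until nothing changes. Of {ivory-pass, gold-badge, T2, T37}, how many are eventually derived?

3

Holding red-key and gold-key grants ivory-pass (A1).
Holding C24 and ivory-pass grants T37 (A5).
Holding T37 and gold-key grants gold-badge (A2).
ivory-pass: reached.
gold-badge: reached.
T2 would need T6 (A4), but T6 is never granted.
T37: reached.
Reached: ivory-pass, gold-badge, and T37 — 3 of the 4.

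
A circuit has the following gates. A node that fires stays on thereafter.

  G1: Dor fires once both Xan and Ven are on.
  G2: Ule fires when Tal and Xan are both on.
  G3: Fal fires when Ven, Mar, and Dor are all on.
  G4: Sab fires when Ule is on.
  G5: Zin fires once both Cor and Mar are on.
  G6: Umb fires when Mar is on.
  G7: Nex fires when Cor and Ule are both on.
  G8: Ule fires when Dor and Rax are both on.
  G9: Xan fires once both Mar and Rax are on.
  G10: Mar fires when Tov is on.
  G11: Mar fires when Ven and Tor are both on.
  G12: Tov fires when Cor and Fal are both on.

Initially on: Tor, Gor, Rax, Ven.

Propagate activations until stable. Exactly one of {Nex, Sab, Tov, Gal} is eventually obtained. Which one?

Sab

G11: Ven and Tor on → Mar on.
G9: Mar and Rax on → Xan on.
G1: Xan and Ven on → Dor on.
Dor and Rax are on, so Ule fires (G8).
G4: Ule on → Sab on.
No rule produces Gal, and it is not given. Tov would need Cor and Fal (G12), but Cor never turns on. Nex would need Cor and Ule (G7), but Cor never turns on.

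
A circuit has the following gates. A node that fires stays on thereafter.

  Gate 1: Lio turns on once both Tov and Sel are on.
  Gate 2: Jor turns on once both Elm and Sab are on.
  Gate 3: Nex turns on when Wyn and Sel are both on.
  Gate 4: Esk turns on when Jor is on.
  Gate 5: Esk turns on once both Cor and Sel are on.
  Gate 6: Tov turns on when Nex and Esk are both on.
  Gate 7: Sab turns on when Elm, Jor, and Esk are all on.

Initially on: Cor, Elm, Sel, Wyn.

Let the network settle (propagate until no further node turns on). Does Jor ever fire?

Jor would need Elm and Sab (Gate 2), but Sab never turns on.

No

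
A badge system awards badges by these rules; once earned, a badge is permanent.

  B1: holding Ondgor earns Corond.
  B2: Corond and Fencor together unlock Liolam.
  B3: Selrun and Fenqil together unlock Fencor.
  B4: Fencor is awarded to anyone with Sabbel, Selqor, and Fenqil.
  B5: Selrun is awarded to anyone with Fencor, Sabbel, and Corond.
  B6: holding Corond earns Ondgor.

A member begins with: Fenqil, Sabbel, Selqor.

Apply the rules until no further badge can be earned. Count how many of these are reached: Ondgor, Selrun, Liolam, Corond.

Ondgor would need Corond (B6), but Corond is never earned.
Selrun would need Fencor, Sabbel, and Corond (B5), but Corond is never earned.
Liolam would need Corond and Fencor (B2), but Corond is never earned.
Corond would need Ondgor (B1), but Ondgor is never earned.
None of the 4 are reached.

0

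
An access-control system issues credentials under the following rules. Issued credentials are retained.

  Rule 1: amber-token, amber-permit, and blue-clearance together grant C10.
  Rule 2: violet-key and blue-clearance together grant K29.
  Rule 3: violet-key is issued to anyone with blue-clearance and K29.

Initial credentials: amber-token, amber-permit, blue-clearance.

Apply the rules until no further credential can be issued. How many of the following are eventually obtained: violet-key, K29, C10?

Holding amber-token, amber-permit, and blue-clearance grants C10 (Rule 1).
violet-key would need blue-clearance and K29 (Rule 3), but K29 is never granted.
K29 would need violet-key and blue-clearance (Rule 2), but violet-key is never granted.
C10: reached.
Reached: C10 — 1 of the 3.

1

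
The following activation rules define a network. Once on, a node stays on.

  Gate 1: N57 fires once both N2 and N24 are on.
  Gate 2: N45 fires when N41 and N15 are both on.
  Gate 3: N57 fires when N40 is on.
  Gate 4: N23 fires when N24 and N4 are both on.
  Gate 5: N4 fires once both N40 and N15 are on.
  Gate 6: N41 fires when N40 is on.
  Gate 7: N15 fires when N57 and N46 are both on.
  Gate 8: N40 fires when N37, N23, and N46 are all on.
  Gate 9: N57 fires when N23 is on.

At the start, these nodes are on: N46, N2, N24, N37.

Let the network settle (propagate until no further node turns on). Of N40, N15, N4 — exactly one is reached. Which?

N15

N2 and N24 are on, so N57 fires (Gate 1).
N57 and N46 are on, so N15 fires (Gate 7).
N4 would need N40 and N15 (Gate 5), but N40 never turns on. N40 would need N37, N23, and N46 (Gate 8), but N23 never turns on.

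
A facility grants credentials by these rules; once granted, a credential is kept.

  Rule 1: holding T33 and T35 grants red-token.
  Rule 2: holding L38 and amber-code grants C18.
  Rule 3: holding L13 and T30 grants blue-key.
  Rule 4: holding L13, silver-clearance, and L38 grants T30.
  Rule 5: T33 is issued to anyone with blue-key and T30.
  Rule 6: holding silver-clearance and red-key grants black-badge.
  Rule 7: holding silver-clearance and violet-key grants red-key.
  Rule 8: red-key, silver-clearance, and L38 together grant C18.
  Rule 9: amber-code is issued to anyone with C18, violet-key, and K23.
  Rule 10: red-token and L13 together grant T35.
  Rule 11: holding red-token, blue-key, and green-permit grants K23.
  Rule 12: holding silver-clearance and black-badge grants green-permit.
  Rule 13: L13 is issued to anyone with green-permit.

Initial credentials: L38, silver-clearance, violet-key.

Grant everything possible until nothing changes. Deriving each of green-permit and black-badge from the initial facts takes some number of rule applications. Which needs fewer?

black-badge

black-badge: Holding silver-clearance and violet-key grants red-key (Rule 7). Holding silver-clearance and red-key grants black-badge (Rule 6). [2 rule applications]
green-permit: Holding silver-clearance and violet-key grants red-key (Rule 7). Holding silver-clearance and red-key grants black-badge (Rule 6). Holding silver-clearance and black-badge grants green-permit (Rule 12). [3 rule applications]
black-badge needs fewer.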